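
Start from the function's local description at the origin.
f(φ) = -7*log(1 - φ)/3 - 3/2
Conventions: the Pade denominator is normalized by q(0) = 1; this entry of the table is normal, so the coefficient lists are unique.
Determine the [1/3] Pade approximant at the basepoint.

Taylor coefficients needed (expand at 0): a_0 = -3/2, a_1 = 7/3, a_2 = 7/6, a_3 = 7/9, a_4 = 7/12.
Write the denominator as Q(φ) = 1 + q1*φ + q2*φ^2 + q3*φ^3. Requiring Q*f - P = O(φ^5) with deg P <= 1 kills the coefficients of φ^2..φ^4 in Q*f:
  φ^2: a_2 + q1*a_1 + q2*a_0 = 0, i.e. 7/6 + (7/3)*q1 + (-3/2)*q2 = 0.
  φ^3: a_3 + q1*a_2 + q2*a_1 + q3*a_0 = 0, i.e. 7/9 + (7/6)*q1 + (7/3)*q2 + (-3/2)*q3 = 0.
  φ^4: a_4 + q1*a_3 + q2*a_2 + q3*a_1 = 0, i.e. 7/12 + (7/9)*q1 + (7/6)*q2 + (7/3)*q3 = 0.
Solving this linear system: q1 = -767/1396, q2 = -161/2094, q3 = -119/4188.
The numerator is Q*f truncated at degree 1: P0 = a_0 = -3/2; P1 = a_1 + q1*a_0 = 26447/8376.

The Pade approximant has numerator coefficients [-3/2, 26447/8376]; denominator coefficients [1, -767/1396, -161/2094, -119/4188].


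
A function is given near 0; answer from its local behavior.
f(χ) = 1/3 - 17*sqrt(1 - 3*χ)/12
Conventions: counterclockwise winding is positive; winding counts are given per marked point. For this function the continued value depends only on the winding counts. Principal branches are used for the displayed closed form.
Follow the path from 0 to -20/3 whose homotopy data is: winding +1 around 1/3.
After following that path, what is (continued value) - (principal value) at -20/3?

The rational part is single-valued and drops out of the difference; each branch term changes only by its own monodromy.
(-17/12)*sqrt(1 - χ/(1/3)): winding +1 is odd, the square root flips sign, contributing -2*(-17/12)*sqrt(1 - (-20/3)/(1/3)) = -2*(-17/12)*sqrt(21) = (17/6)*sqrt(21).
Summing the contributions at χ = -20/3 gives (17/6)*sqrt(21).

Continued minus principal equals (17/6)*sqrt(21).


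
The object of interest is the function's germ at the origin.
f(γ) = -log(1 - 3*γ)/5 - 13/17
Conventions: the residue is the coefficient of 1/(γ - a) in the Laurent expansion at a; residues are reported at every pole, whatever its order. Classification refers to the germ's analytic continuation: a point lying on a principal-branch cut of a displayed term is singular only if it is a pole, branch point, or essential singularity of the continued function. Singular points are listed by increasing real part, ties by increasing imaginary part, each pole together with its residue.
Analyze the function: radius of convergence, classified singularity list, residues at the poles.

Radius of convergence at 0: 1/3.
At 1/3: a logarithmic branch point.

Branch term (-1/5)*log(1 - γ/(1/3)): its argument vanishes at γ = 1/3, a logarithmic branch point, modulus 1/3.
The radius of convergence is the smallest modulus among the singular points: 1/3.


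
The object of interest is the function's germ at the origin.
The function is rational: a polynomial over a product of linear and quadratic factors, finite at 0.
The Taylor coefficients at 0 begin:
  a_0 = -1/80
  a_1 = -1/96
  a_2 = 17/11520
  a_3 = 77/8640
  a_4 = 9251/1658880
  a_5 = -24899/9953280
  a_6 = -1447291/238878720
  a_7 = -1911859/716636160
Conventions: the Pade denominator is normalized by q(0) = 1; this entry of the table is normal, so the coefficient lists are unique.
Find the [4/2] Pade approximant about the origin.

The Pade approximant has numerator coefficients [-1/80, -1527/1465840, -1401/16124240, -117/16124240, -9/16124240]; denominator coefficients [1, -82453/109938, 2418645/3224848].

Taylor coefficients needed (read off): a_0 = -1/80, a_1 = -1/96, a_2 = 17/11520, a_3 = 77/8640, a_4 = 9251/1658880, a_5 = -24899/9953280, a_6 = -1447291/238878720.
Write the denominator as Q(ψ) = 1 + q1*ψ + q2*ψ^2. Requiring Q*f - P = O(ψ^7) with deg P <= 4 kills the coefficients of ψ^5..ψ^6 in Q*f:
  ψ^5: a_5 + q1*a_4 + q2*a_3 = 0, i.e. -24899/9953280 + (9251/1658880)*q1 + (77/8640)*q2 = 0.
  ψ^6: a_6 + q1*a_5 + q2*a_4 = 0, i.e. -1447291/238878720 + (-24899/9953280)*q1 + (9251/1658880)*q2 = 0.
Solving this linear system: q1 = -82453/109938, q2 = 2418645/3224848.
The numerator is Q*f truncated at degree 4: P0 = a_0 = -1/80; P1 = a_1 + q1*a_0 = -1527/1465840; P2 = a_2 + q1*a_1 + q2*a_0 = -1401/16124240; P3 = a_3 + q1*a_2 + q2*a_1 = -117/16124240; P4 = a_4 + q1*a_3 + q2*a_2 = -9/16124240.


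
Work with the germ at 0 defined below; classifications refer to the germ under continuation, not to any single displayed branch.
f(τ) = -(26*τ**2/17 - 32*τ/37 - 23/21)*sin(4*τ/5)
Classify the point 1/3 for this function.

The point is a regular point.

There is no denominator, hence no pole anywhere.
The factor -sin(4*τ/5) is entire.
So the germ continues analytically to 1/3.


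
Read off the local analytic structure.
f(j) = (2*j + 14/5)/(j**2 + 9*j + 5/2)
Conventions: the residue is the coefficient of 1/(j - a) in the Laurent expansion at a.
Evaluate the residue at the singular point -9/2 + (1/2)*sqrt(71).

The residue is 1 - (31/355)*sqrt(71).

The factor j**2 + 9*j + 5/2 splits as (j - a)(j - a') with a = -9/2 + (1/2)*sqrt(71), a' = -9/2 - (1/2)*sqrt(71). At the order-1 pole a set g(j) = (j - a)*f(j) = [2*j + 14/5] / (j - a').
Simple pole: residue = g(a) at a = -9/2 + (1/2)*sqrt(71), which is 1 - (31/355)*sqrt(71).


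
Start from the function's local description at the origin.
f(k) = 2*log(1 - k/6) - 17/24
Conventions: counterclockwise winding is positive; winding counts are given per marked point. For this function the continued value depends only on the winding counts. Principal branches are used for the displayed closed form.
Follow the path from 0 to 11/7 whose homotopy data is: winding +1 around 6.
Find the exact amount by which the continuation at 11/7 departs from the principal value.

The rational part is single-valued and drops out of the difference; each branch term changes only by its own monodromy.
(2)*log(1 - k/(6)): each positive loop around 6 adds 2*pi*i to the log, so winding +1 contributes (2)*(1)*2*pi*i = (4)*pi*i.
Summing the contributions at k = 11/7 gives (4)*pi*i.

Continued minus principal equals (4)*pi*i.


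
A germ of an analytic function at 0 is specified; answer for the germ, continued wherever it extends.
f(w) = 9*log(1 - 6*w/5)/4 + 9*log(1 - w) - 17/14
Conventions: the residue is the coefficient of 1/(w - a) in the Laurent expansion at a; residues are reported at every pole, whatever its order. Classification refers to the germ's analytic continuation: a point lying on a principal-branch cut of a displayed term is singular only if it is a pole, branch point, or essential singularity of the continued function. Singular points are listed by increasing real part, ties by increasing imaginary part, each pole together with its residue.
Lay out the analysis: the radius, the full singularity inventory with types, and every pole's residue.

Branch term (9)*log(1 - w/(1)): its argument vanishes at w = 1, a logarithmic branch point, modulus 1.
Branch term (9/4)*log(1 - w/(5/6)): its argument vanishes at w = 5/6, a logarithmic branch point, modulus 5/6.
The radius of convergence is the smallest modulus among the singular points: 5/6.
List the singular points by increasing real part (a conjugate pair: the negative imaginary part first).

Radius of convergence at 0: 5/6.
At 5/6: a logarithmic branch point.
At 1: a logarithmic branch point.


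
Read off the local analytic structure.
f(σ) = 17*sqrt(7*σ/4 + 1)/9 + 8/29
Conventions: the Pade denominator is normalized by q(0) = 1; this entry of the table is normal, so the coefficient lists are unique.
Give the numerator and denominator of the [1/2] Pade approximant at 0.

The Pade approximant has numerator coefficients [565/261, 9536891/3238488]; denominator coefficients [1, 3703/6204, -24157/198528].

Taylor coefficients needed (expand at 0): a_0 = 565/261, a_1 = 119/72, a_2 = -833/1152, a_3 = 5831/9216.
Write the denominator as Q(σ) = 1 + q1*σ + q2*σ^2. Requiring Q*f - P = O(σ^4) with deg P <= 1 kills the coefficients of σ^2..σ^3 in Q*f:
  σ^2: a_2 + q1*a_1 + q2*a_0 = 0, i.e. -833/1152 + (119/72)*q1 + (565/261)*q2 = 0.
  σ^3: a_3 + q1*a_2 + q2*a_1 = 0, i.e. 5831/9216 + (-833/1152)*q1 + (119/72)*q2 = 0.
Solving this linear system: q1 = 3703/6204, q2 = -24157/198528.
The numerator is Q*f truncated at degree 1: P0 = a_0 = 565/261; P1 = a_1 + q1*a_0 = 9536891/3238488.


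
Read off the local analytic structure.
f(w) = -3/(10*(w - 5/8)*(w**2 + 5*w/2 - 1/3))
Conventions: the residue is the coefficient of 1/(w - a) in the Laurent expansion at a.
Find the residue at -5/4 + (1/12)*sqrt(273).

The residue is 144/1555 + (216/28301)*sqrt(273).

The factor w**2 + 5*w/2 - 1/3 splits as (w - a)(w - a') with a = -5/4 + (1/12)*sqrt(273), a' = -5/4 - (1/12)*sqrt(273). At the order-1 pole a set g(w) = (w - a)*f(w) = [-3/(10*(w - 5/8))] / (w - a').
Simple pole: residue = g(a) at a = -5/4 + (1/12)*sqrt(273), which is 144/1555 + (216/28301)*sqrt(273).


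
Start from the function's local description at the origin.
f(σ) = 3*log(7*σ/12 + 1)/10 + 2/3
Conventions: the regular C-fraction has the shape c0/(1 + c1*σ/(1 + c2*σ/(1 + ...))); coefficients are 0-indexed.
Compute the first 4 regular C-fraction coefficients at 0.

The regular C-fraction coefficients are [2/3, -21/80, 133/240, 35/684].

Taylor coefficients (expand at 0): a_0 = 2/3, a_1 = 7/40, a_2 = -49/960, a_3 = 343/17280.
c0 = a_0 = 2/3. Peel one level at a time: if S = 1 + c*σ/S' with S'(0) = 1, then c is the σ-coefficient of S and S' = c*σ/(S - 1).
S_1 = c0/f = 1 + (-21/80)*σ + (931/6400)*σ^2 + ...; c1 = -21/80.
S_2 = c1*σ/(S_1 - 1) = 1 + (133/240)*σ + (-49/1728)*σ^2 + ...; c2 = 133/240.
S_3 = c2*σ/(S_2 - 1) = 1 + (35/684)*σ + ...; c3 = 35/684.


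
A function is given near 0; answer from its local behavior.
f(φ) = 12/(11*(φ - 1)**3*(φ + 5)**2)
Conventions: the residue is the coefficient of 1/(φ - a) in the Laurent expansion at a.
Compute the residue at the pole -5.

At the order-2 pole -5 set g(φ) = (φ - (-5))^2*f(φ) = 12/(11*(φ - 1)**3).
Order-2 pole: residue = g'(a); g'(-5) = -1/396, so the residue is -1/396.

The residue is -1/396.


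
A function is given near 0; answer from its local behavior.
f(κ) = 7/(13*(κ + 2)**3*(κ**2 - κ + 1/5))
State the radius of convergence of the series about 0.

Denominator factor (κ**2 - κ + 1/5): discriminant 1/5, real irrational roots 1/2 + (1/10)*sqrt(5) and 1/2 - (1/10)*sqrt(5); poles of order 1, moduli 1/2 + (1/10)*sqrt(5) and 1/2 - (1/10)*sqrt(5).
Denominator factor (κ + 2)^3: pole of order 3 at -2, modulus 2.
The radius of convergence is the smallest modulus among the singular points: 1/2 - (1/10)*sqrt(5).

The radius of convergence is 1/2 - (1/10)*sqrt(5).


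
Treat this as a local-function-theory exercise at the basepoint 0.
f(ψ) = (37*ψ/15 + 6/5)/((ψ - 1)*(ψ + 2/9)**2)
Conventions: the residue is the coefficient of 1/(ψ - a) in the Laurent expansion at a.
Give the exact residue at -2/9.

The residue is -27/11.

At the order-2 pole -2/9 set g(ψ) = (ψ - (-2/9))^2*f(ψ) = (37*ψ/15 + 6/5)/(ψ - 1).
Order-2 pole: residue = g'(a); g'(-2/9) = -27/11, so the residue is -27/11.


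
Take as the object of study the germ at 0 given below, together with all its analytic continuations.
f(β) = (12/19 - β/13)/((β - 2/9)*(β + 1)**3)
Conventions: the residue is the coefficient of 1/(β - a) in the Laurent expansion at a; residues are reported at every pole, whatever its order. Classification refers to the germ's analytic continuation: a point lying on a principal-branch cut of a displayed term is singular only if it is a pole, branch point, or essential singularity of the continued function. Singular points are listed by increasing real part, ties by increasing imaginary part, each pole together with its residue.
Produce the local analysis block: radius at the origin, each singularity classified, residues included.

Radius of convergence at 0: 2/9.
At -1: a pole of order 3; residue -110646/328757.
At 2/9: a pole of order 1; residue 110646/328757.

Denominator factor (β + 1)^3: pole of order 3 at -1, modulus 1.
Denominator factor (β - 2/9): pole of order 1 at 2/9, modulus 2/9.
The radius of convergence is the smallest modulus among the singular points: 2/9.
At the order-3 pole -1 set g(β) = (β - (-1))^3*f(β) = (12/19 - β/13)/(β - 2/9).
Order-3 pole: residue = g''(a)/2; g''(-1) = -221292/328757, so the residue is -110646/328757.
At the order-1 pole 2/9 set g(β) = (β - (2/9))*f(β) = (12/19 - β/13)/(β + 1)**3.
Simple pole: residue = g(a) at a = 2/9, which is 110646/328757.
List the singular points by increasing real part (a conjugate pair: the negative imaginary part first).


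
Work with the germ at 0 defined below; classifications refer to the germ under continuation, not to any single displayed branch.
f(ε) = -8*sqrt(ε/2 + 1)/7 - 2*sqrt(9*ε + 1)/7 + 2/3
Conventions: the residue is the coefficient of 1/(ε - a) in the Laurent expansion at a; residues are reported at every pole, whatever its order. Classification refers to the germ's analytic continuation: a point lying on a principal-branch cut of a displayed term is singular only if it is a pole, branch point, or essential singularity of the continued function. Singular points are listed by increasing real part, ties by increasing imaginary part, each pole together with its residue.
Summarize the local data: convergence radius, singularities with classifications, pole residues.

Branch term (-8/7)*sqrt(1 - ε/(-2)): its argument vanishes at ε = -2, a square-root branch point, modulus 2.
Branch term (-2/7)*sqrt(1 - ε/(-1/9)): its argument vanishes at ε = -1/9, a square-root branch point, modulus 1/9.
The radius of convergence is the smallest modulus among the singular points: 1/9.
List the singular points by increasing real part (a conjugate pair: the negative imaginary part first).

Radius of convergence at 0: 1/9.
At -2: an algebraic (square-root) branch point.
At -1/9: an algebraic (square-root) branch point.


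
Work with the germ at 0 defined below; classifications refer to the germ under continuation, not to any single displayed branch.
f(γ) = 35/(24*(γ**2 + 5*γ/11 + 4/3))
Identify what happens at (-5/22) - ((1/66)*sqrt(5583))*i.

The point is a pole of order 1.

The denominator factor γ**2 + 5*γ/11 + 4/3 vanishes at (-5/22) - ((1/66)*sqrt(5583))*i and appears to the power 1; the numerator there equals 35/24, nonzero, and no other factor vanishes.
Hence a pole whose order is the multiplicity, 1.


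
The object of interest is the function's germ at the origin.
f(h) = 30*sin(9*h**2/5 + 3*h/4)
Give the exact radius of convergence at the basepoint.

The radius of convergence is infinite.

The factor sin(9*h**2/5 + 3*h/4) is entire and contributes no finite singular point.
The polynomial part has no poles.
No finite singular points: the Taylor series at 0 converges everywhere.


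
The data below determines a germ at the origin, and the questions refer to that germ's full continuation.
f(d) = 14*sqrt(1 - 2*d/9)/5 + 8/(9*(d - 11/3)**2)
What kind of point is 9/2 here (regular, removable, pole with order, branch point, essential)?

The term (14/5)*sqrt(1 - d/(9/2)) has argument 1 - 9/2/(9/2) = 0 at 9/2: a square-root (algebraic, two-sheeted) branch point; the remaining terms are analytic or single-valued there.

The point is an algebraic (square-root) branch point.


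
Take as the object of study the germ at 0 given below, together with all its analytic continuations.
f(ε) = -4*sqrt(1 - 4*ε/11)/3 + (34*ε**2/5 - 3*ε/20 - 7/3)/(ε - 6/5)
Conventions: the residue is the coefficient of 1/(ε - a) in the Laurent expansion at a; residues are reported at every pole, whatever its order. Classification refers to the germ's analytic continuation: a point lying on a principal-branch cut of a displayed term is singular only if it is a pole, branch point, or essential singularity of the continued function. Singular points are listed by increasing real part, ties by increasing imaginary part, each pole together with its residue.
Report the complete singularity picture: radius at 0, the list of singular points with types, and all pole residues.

Radius of convergence at 0: 6/5.
At 6/5: a pole of order 1; residue 5459/750.
At 11/4: an algebraic (square-root) branch point.

Denominator factor (ε - 6/5): pole of order 1 at 6/5, modulus 6/5.
Branch term (-4/3)*sqrt(1 - ε/(11/4)): its argument vanishes at ε = 11/4, a square-root branch point, modulus 11/4.
The radius of convergence is the smallest modulus among the singular points: 6/5.
The branch term is analytic at 6/5 and contributes nothing to the residue; only the rational part matters.
At the order-1 pole 6/5 set g(ε) = (ε - (6/5))*(rational part) = 34*ε**2/5 - 3*ε/20 - 7/3.
Simple pole: residue = g(a) at a = 6/5, which is 5459/750.
List the singular points by increasing real part (a conjugate pair: the negative imaginary part first).


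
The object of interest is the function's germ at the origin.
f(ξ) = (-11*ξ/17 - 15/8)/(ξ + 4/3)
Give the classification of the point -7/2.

The point is a regular point.

Denominator factors: ξ + 4/3 = -13/6 at ξ = -7/2 — none vanishes.
So the germ continues analytically to -7/2.


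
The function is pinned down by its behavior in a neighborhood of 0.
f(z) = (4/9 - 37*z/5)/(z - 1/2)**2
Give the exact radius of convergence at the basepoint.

Denominator factor (z - 1/2)^2: pole of order 2 at 1/2, modulus 1/2.
The radius of convergence is the smallest modulus among the singular points: 1/2.

The radius of convergence is 1/2.


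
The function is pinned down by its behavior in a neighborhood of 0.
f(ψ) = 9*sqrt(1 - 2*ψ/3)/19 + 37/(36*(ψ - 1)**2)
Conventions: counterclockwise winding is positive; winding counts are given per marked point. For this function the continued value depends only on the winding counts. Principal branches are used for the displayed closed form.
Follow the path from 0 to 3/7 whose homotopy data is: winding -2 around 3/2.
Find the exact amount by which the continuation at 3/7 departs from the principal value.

The rational part is single-valued and drops out of the difference; each branch term changes only by its own monodromy.
(9/19)*sqrt(1 - ψ/(3/2)): winding -2 is even, the square root returns to the same sheet, contribution 0.
Summing the contributions at ψ = 3/7 gives 0.

Continued minus principal equals 0.


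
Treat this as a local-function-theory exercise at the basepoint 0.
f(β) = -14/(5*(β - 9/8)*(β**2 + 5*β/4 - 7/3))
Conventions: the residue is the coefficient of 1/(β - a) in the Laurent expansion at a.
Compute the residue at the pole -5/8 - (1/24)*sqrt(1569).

The factor β**2 + 5*β/4 - 7/3 splits as (β - a)(β - a') with a = -5/8 - (1/24)*sqrt(1569), a' = -5/8 + (1/24)*sqrt(1569). At the order-1 pole a set g(β) = (β - a)*f(β) = [-14/(5*(β - 9/8))] / (β - a').
Simple pole: residue = g(a) at a = -5/8 - (1/24)*sqrt(1569), which is 1344/325 - (18816/169975)*sqrt(1569).

The residue is 1344/325 - (18816/169975)*sqrt(1569).


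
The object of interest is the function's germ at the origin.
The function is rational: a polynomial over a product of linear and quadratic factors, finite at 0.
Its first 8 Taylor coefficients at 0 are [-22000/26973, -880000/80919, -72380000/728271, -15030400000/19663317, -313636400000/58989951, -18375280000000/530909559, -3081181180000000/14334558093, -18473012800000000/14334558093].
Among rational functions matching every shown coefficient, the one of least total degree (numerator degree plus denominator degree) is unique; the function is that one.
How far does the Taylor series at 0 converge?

The radius of convergence is -2 + (7/10)*sqrt(10).

No rational of total degree below 6 reproduces all 8 coefficients; solving the [0/6] Pade equations on them gives f(y) = 22/(37*(y**2 + 4*y - 9/10)**3), whose expansion matches every shown term.
Denominator factor (y**2 + 4*y - 9/10)^3: discriminant 98/5, real irrational roots -2 + (7/10)*sqrt(10) and -2 - (7/10)*sqrt(10); poles of order 3, moduli -2 + (7/10)*sqrt(10) and 2 + (7/10)*sqrt(10).
The radius of convergence is the smallest modulus among the singular points: -2 + (7/10)*sqrt(10).


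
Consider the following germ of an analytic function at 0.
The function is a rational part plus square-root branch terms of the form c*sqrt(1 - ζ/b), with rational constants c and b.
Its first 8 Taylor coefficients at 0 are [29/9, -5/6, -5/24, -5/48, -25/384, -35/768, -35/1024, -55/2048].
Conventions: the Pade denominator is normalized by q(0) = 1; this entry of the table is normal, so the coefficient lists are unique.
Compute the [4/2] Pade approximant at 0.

The Pade approximant has numerator coefficients [29/9, -124/27, 46/27, -5/48, -5/1152]; denominator coefficients [1, -7/6, 7/24].

Taylor coefficients needed (read off): a_0 = 29/9, a_1 = -5/6, a_2 = -5/24, a_3 = -5/48, a_4 = -25/384, a_5 = -35/768, a_6 = -35/1024.
Write the denominator as Q(ζ) = 1 + q1*ζ + q2*ζ^2. Requiring Q*f - P = O(ζ^7) with deg P <= 4 kills the coefficients of ζ^5..ζ^6 in Q*f:
  ζ^5: a_5 + q1*a_4 + q2*a_3 = 0, i.e. -35/768 + (-25/384)*q1 + (-5/48)*q2 = 0.
  ζ^6: a_6 + q1*a_5 + q2*a_4 = 0, i.e. -35/1024 + (-35/768)*q1 + (-25/384)*q2 = 0.
Solving this linear system: q1 = -7/6, q2 = 7/24.
The numerator is Q*f truncated at degree 4: P0 = a_0 = 29/9; P1 = a_1 + q1*a_0 = -124/27; P2 = a_2 + q1*a_1 + q2*a_0 = 46/27; P3 = a_3 + q1*a_2 + q2*a_1 = -5/48; P4 = a_4 + q1*a_3 + q2*a_2 = -5/1152.


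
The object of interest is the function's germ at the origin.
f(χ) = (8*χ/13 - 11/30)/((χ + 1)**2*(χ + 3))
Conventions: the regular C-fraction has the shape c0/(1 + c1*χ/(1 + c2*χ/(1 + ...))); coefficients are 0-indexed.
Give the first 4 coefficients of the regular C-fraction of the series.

The regular C-fraction coefficients are [-11/90, 1721/429, -515285/246103, 333236046/886805485].

Taylor coefficients (expand at 0): a_0 = -11/90, a_1 = 1721/3510, a_2 = -4951/5265, a_3 = 22393/15795.
c0 = a_0 = -11/90. Peel one level at a time: if S = 1 + c*χ/S' with S'(0) = 1, then c is the χ-coefficient of S and S' = c*χ/(S - 1).
S_1 = c0/f = 1 + (1721/429)*χ + (515285/61347)*χ^2 + ...; c1 = 1721/429.
S_2 = c1*χ/(S_1 - 1) = 1 + (-515285/246103)*χ + (2330322/2961841)*χ^2 + ...; c2 = -515285/246103.
S_3 = c2*χ/(S_2 - 1) = 1 + (333236046/886805485)*χ + ...; c3 = 333236046/886805485.


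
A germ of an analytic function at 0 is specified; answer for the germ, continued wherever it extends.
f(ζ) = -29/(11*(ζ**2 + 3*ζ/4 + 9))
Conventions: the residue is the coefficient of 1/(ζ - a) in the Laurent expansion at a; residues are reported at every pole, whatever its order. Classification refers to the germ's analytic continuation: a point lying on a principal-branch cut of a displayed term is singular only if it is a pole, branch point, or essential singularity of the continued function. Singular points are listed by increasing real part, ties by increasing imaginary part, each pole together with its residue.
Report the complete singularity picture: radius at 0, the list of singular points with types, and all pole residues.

Denominator factor (ζ**2 + 3*ζ/4 + 9): discriminant -567/16, complex-conjugate roots (-3/8) + ((9/8)*sqrt(7))*i and (-3/8) - ((9/8)*sqrt(7))*i; poles of order 1, moduli 3 and 3.
The radius of convergence is the smallest modulus among the singular points: 3.
The factor ζ**2 + 3*ζ/4 + 9 splits as (ζ - a)(ζ - a') with a = (-3/8) - ((9/8)*sqrt(7))*i, a' = (-3/8) + ((9/8)*sqrt(7))*i. At the order-1 pole a set g(ζ) = (ζ - a)*f(ζ) = [-29/11] / (ζ - a').
Simple pole: residue = g(a) at a = (-3/8) - ((9/8)*sqrt(7))*i, which is -((116/693)*sqrt(7))*i.
The factor ζ**2 + 3*ζ/4 + 9 splits as (ζ - a)(ζ - a') with a = (-3/8) + ((9/8)*sqrt(7))*i, a' = (-3/8) - ((9/8)*sqrt(7))*i. At the order-1 pole a set g(ζ) = (ζ - a)*f(ζ) = [-29/11] / (ζ - a').
Simple pole: residue = g(a) at a = (-3/8) + ((9/8)*sqrt(7))*i, which is ((116/693)*sqrt(7))*i.
List the singular points by increasing real part (a conjugate pair: the negative imaginary part first).

Radius of convergence at 0: 3.
At (-3/8) - ((9/8)*sqrt(7))*i: a pole of order 1; residue -((116/693)*sqrt(7))*i.
At (-3/8) + ((9/8)*sqrt(7))*i: a pole of order 1; residue ((116/693)*sqrt(7))*i.


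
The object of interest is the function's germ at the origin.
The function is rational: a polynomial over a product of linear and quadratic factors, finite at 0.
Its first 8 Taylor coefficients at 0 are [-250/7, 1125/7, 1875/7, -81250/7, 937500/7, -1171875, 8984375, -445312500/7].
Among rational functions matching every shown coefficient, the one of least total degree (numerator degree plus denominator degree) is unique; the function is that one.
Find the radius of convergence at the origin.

The radius of convergence is 1/5.

No rational of total degree below 4 reproduces all 8 coefficients; solving the [1/3] Pade equations on them gives f(α) = (-3*α - 2/7)/(α + 1/5)**3, whose expansion matches every shown term.
Denominator factor (α + 1/5)^3: pole of order 3 at -1/5, modulus 1/5.
The radius of convergence is the smallest modulus among the singular points: 1/5.


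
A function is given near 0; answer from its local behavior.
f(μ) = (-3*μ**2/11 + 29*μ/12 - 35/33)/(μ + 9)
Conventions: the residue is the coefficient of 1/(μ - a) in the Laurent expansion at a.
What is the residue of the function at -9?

At the order-1 pole -9 set g(μ) = (μ - (-9))*f(μ) = -3*μ**2/11 + 29*μ/12 - 35/33.
Simple pole: residue = g(a) at a = -9, which is -5927/132.

The residue is -5927/132.


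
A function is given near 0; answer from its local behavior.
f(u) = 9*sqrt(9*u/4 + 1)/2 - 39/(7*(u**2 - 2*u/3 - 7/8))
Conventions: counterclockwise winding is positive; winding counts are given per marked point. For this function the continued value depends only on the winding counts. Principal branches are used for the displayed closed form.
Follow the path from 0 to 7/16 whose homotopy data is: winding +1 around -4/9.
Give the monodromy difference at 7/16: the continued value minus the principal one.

Continued minus principal equals -(9/8)*sqrt(127).

The rational part is single-valued and drops out of the difference; each branch term changes only by its own monodromy.
(9/2)*sqrt(1 - u/(-4/9)): winding +1 is odd, the square root flips sign, contributing -2*(9/2)*sqrt(1 - (7/16)/(-4/9)) = -2*(9/2)*sqrt(127/64) = -(9/8)*sqrt(127).
Summing the contributions at u = 7/16 gives -(9/8)*sqrt(127).


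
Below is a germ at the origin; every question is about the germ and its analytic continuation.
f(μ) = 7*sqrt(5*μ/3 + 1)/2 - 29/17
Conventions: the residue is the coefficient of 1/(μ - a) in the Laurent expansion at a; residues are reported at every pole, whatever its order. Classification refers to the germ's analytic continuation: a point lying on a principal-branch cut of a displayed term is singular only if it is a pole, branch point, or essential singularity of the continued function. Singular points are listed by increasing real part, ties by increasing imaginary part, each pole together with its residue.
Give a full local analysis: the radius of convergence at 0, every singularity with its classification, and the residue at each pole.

Branch term (7/2)*sqrt(1 - μ/(-3/5)): its argument vanishes at μ = -3/5, a square-root branch point, modulus 3/5.
The radius of convergence is the smallest modulus among the singular points: 3/5.

Radius of convergence at 0: 3/5.
At -3/5: an algebraic (square-root) branch point.


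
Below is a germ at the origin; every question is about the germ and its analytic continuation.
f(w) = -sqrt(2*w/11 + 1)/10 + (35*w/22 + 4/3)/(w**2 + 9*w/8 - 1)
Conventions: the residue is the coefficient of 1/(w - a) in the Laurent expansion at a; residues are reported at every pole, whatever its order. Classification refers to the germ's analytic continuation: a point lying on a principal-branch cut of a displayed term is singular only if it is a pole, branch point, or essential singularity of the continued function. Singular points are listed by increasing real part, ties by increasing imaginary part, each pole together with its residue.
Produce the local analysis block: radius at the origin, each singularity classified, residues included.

Radius of convergence at 0: -9/16 + (1/16)*sqrt(337).
At -11/2: an algebraic (square-root) branch point.
At -9/16 - (1/16)*sqrt(337): a pole of order 1; residue 35/44 - (463/44484)*sqrt(337).
At -9/16 + (1/16)*sqrt(337): a pole of order 1; residue 35/44 + (463/44484)*sqrt(337).

Denominator factor (w**2 + 9*w/8 - 1): discriminant 337/64, real irrational roots -9/16 + (1/16)*sqrt(337) and -9/16 - (1/16)*sqrt(337); poles of order 1, moduli -9/16 + (1/16)*sqrt(337) and 9/16 + (1/16)*sqrt(337).
Branch term (-1/10)*sqrt(1 - w/(-11/2)): its argument vanishes at w = -11/2, a square-root branch point, modulus 11/2.
The radius of convergence is the smallest modulus among the singular points: -9/16 + (1/16)*sqrt(337).
The branch term is analytic at -9/16 - (1/16)*sqrt(337) and contributes nothing to the residue; only the rational part matters.
The factor w**2 + 9*w/8 - 1 splits as (w - a)(w - a') with a = -9/16 - (1/16)*sqrt(337), a' = -9/16 + (1/16)*sqrt(337). At the order-1 pole a set g(w) = (w - a)*(rational part) = [35*w/22 + 4/3] / (w - a').
Simple pole: residue = g(a) at a = -9/16 - (1/16)*sqrt(337), which is 35/44 - (463/44484)*sqrt(337).
The branch term is analytic at -9/16 + (1/16)*sqrt(337) and contributes nothing to the residue; only the rational part matters.
The factor w**2 + 9*w/8 - 1 splits as (w - a)(w - a') with a = -9/16 + (1/16)*sqrt(337), a' = -9/16 - (1/16)*sqrt(337). At the order-1 pole a set g(w) = (w - a)*(rational part) = [35*w/22 + 4/3] / (w - a').
Simple pole: residue = g(a) at a = -9/16 + (1/16)*sqrt(337), which is 35/44 + (463/44484)*sqrt(337).
List the singular points by increasing real part (a conjugate pair: the negative imaginary part first).


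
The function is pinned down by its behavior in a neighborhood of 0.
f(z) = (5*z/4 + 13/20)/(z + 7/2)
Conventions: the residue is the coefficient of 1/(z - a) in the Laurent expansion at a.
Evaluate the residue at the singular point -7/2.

The residue is -149/40.

At the order-1 pole -7/2 set g(z) = (z - (-7/2))*f(z) = 5*z/4 + 13/20.
Simple pole: residue = g(a) at a = -7/2, which is -149/40.


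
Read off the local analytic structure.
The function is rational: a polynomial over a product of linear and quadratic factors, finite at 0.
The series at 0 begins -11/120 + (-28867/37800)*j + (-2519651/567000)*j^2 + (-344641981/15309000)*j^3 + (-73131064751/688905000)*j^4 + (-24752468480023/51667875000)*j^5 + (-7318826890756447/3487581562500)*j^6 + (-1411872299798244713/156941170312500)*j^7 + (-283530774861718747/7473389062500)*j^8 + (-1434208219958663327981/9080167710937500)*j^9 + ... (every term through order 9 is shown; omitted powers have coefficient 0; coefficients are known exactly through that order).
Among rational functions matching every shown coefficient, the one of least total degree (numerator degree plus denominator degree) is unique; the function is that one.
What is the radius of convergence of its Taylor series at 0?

The radius of convergence is 7/2 - (1/10)*sqrt(1045).

No rational of total degree below 8 reproduces all 10 coefficients; solving the [1/7] Pade equations on them gives f(j) = (11/8 - 12*j/7)/((j - 5/3)**3*(j**2 - 7*j + 9/5)**2), whose expansion matches every shown term.
Denominator factor (j**2 - 7*j + 9/5)^2: discriminant 209/5, real irrational roots 7/2 + (1/10)*sqrt(1045) and 7/2 - (1/10)*sqrt(1045); poles of order 2, moduli 7/2 + (1/10)*sqrt(1045) and 7/2 - (1/10)*sqrt(1045).
Denominator factor (j - 5/3)^3: pole of order 3 at 5/3, modulus 5/3.
The radius of convergence is the smallest modulus among the singular points: 7/2 - (1/10)*sqrt(1045).


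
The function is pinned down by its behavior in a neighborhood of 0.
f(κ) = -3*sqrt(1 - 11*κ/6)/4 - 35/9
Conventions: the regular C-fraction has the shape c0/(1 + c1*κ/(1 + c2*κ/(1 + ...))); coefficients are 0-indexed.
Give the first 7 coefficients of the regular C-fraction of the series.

Taylor coefficients (expand at 0): a_0 = -167/36, a_1 = 11/16, a_2 = 121/384, a_3 = 1331/4608, a_4 = 73205/221184, a_5 = 1127357/2654208, a_6 = 12400927/21233664.
c0 = a_0 = -167/36. Peel one level at a time: if S = 1 + c*κ/S' with S'(0) = 1, then c is the κ-coefficient of S and S' = c*κ/(S - 1).
S_1 = c0/f = 1 + (99/668)*κ + (80223/892448)*κ^2 + ...; c1 = 99/668.
S_2 = c1*κ/(S_1 - 1) = 1 + (-2431/4008)*κ + (-121/576)*κ^2 + ...; c2 = -2431/4008.
S_3 = c2*κ/(S_2 - 1) = 1 + (-1837/5304)*κ + (-5556925/28132416)*κ^2 + ...; c3 = -1837/5304.
S_4 = c3*κ/(S_3 - 1) = 1 + (-3025/5304)*κ + (-121/576)*κ^2 + ...; c4 = -3025/5304.
S_5 = c4*κ/(S_4 - 1) = 1 + (-221/600)*κ + (-72709/360000)*κ^2 + ...; c5 = -221/600.
S_6 = c5*κ/(S_5 - 1) = 1 + (-329/600)*κ + ...; c6 = -329/600.

The regular C-fraction coefficients are [-167/36, 99/668, -2431/4008, -1837/5304, -3025/5304, -221/600, -329/600].


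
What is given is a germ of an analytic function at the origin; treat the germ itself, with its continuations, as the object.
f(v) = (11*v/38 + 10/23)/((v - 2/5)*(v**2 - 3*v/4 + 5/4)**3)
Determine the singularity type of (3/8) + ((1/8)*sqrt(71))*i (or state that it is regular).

The point is a pole of order 3.

The denominator factor v**2 - 3*v/4 + 5/4 vanishes at (3/8) + ((1/8)*sqrt(71))*i and appears to the power 3; the numerator there equals (3799/6992) + ((11/304)*sqrt(71))*i, nonzero, and no other factor vanishes.
Hence a pole whose order is the multiplicity, 3.


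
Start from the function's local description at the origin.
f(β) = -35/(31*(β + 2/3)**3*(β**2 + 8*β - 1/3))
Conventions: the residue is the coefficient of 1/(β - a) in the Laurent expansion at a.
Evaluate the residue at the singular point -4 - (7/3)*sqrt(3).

The residue is -1267245/6437026 + (365175/3218513)*sqrt(3).

The factor β**2 + 8*β - 1/3 splits as (β - a)(β - a') with a = -4 - (7/3)*sqrt(3), a' = -4 + (7/3)*sqrt(3). At the order-1 pole a set g(β) = (β - a)*f(β) = [-35/(31*(β + 2/3)**3)] / (β - a').
Simple pole: residue = g(a) at a = -4 - (7/3)*sqrt(3), which is -1267245/6437026 + (365175/3218513)*sqrt(3).


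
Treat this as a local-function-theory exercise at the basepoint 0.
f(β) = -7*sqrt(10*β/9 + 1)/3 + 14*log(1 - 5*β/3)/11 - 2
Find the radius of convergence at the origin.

The radius of convergence is 3/5.

Branch term (-7/3)*sqrt(1 - β/(-9/10)): its argument vanishes at β = -9/10, a square-root branch point, modulus 9/10.
Branch term (14/11)*log(1 - β/(3/5)): its argument vanishes at β = 3/5, a logarithmic branch point, modulus 3/5.
The radius of convergence is the smallest modulus among the singular points: 3/5.


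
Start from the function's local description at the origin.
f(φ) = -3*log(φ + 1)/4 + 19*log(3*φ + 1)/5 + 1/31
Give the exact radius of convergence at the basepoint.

The radius of convergence is 1/3.

Branch term (-3/4)*log(1 - φ/(-1)): its argument vanishes at φ = -1, a logarithmic branch point, modulus 1.
Branch term (19/5)*log(1 - φ/(-1/3)): its argument vanishes at φ = -1/3, a logarithmic branch point, modulus 1/3.
The radius of convergence is the smallest modulus among the singular points: 1/3.


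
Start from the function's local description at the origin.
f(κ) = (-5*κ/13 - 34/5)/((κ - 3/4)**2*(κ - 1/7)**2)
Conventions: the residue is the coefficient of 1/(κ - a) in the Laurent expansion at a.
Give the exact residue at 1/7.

At the order-2 pole 1/7 set g(κ) = (κ - (1/7))^2*f(κ) = (-5*κ/13 - 34/5)/(κ - 3/4)**2.
Order-2 pole: residue = g'(a); g'(1/7) = -19895568/319345, so the residue is -19895568/319345.

The residue is -19895568/319345.


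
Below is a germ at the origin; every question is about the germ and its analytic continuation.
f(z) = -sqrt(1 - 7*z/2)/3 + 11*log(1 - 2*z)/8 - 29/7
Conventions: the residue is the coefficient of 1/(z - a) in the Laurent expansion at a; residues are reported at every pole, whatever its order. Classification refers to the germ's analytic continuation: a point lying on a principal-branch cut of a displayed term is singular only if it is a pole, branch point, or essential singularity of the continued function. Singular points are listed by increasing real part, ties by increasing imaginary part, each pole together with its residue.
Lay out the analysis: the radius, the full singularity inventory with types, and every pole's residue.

Branch term (-1/3)*sqrt(1 - z/(2/7)): its argument vanishes at z = 2/7, a square-root branch point, modulus 2/7.
Branch term (11/8)*log(1 - z/(1/2)): its argument vanishes at z = 1/2, a logarithmic branch point, modulus 1/2.
The radius of convergence is the smallest modulus among the singular points: 2/7.
List the singular points by increasing real part (a conjugate pair: the negative imaginary part first).

Radius of convergence at 0: 2/7.
At 2/7: an algebraic (square-root) branch point.
At 1/2: a logarithmic branch point.


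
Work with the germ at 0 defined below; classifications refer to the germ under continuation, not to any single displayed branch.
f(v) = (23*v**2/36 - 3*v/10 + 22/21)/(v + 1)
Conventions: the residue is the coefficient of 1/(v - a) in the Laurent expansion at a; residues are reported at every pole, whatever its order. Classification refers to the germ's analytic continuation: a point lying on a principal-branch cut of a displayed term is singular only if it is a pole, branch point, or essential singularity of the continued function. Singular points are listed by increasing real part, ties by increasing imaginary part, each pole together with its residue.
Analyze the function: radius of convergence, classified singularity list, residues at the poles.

Denominator factor (v + 1): pole of order 1 at -1, modulus 1.
The radius of convergence is the smallest modulus among the singular points: 1.
At the order-1 pole -1 set g(v) = (v - (-1))*f(v) = 23*v**2/36 - 3*v/10 + 22/21.
Simple pole: residue = g(a) at a = -1, which is 2503/1260.

Radius of convergence at 0: 1.
At -1: a pole of order 1; residue 2503/1260.


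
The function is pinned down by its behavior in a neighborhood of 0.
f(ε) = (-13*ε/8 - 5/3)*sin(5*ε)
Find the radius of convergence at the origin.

The factor sin(5*ε) is entire and contributes no finite singular point.
The polynomial part has no poles.
No finite singular points: the Taylor series at 0 converges everywhere.

The radius of convergence is infinite.


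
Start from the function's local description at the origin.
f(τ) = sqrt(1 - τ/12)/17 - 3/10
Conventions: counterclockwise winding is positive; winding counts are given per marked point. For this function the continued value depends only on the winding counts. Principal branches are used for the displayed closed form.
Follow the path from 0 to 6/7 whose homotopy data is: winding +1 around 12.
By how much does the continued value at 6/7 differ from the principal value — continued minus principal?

Continued minus principal equals -(1/119)*sqrt(182).

The rational part is single-valued and drops out of the difference; each branch term changes only by its own monodromy.
(1/17)*sqrt(1 - τ/(12)): winding +1 is odd, the square root flips sign, contributing -2*(1/17)*sqrt(1 - (6/7)/(12)) = -2*(1/17)*sqrt(13/14) = -(1/119)*sqrt(182).
Summing the contributions at τ = 6/7 gives -(1/119)*sqrt(182).


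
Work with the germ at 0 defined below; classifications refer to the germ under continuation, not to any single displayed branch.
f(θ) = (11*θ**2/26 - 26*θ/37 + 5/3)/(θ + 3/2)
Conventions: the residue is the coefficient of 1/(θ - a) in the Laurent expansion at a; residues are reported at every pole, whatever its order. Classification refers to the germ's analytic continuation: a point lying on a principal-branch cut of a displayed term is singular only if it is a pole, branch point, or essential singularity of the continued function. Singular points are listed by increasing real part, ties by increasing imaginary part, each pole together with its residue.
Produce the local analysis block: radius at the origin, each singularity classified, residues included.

Radius of convergence at 0: 3/2.
At -3/2: a pole of order 1; residue 42397/11544.

Denominator factor (θ + 3/2): pole of order 1 at -3/2, modulus 3/2.
The radius of convergence is the smallest modulus among the singular points: 3/2.
At the order-1 pole -3/2 set g(θ) = (θ - (-3/2))*f(θ) = 11*θ**2/26 - 26*θ/37 + 5/3.
Simple pole: residue = g(a) at a = -3/2, which is 42397/11544.
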